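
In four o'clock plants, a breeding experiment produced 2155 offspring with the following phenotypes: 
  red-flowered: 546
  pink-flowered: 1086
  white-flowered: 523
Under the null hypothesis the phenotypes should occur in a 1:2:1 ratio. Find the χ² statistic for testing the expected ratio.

0.625

Total ratio parts = 4. Expected numbers out of 2155:
  red-flowered: 2155 × 1/4 = 538.75
  pink-flowered: 2155 × 2/4 = 1077.5
  white-flowered: 2155 × 1/4 = 538.75
χ² = Σ (O − E)² / E
  red-flowered: (546 − 538.75)² / 538.75 = 0.0976
  pink-flowered: (1086 − 1077.5)² / 1077.5 = 0.0671
  white-flowered: (523 − 538.75)² / 538.75 = 0.4604
χ² = 0.0976 + 0.0671 + 0.4604 = 0.6251 ≈ 0.625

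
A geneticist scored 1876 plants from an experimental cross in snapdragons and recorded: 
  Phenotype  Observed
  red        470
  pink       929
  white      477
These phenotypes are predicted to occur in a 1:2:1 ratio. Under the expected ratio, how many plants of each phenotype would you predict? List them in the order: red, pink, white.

469, 938, 469

Under the 1:2:1 hypothesis (Σ ratio = 4, N = 1876):
  red: 1876 × 1/4 = 469
  pink: 1876 × 2/4 = 938
  white: 1876 × 1/4 = 469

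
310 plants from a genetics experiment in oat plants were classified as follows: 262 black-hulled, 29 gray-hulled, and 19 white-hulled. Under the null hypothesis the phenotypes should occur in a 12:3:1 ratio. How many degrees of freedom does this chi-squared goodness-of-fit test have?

A goodness-of-fit test with 3 phenotype classes has df = 3 − 1 = 2.

2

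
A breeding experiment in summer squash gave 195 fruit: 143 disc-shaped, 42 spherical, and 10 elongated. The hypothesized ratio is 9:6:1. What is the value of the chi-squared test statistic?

23.758

The 9:6:1 ratio has 16 parts, so with N = 195 the expected counts are:
  disc-shaped: 195 × 9/16 = 109.6875
  spherical: 195 × 6/16 = 73.125
  elongated: 195 × 1/16 = 12.1875
χ² = Σ (O − E)² / E
  disc-shaped: (143 − 109.6875)² / 109.6875 = 10.1171
  spherical: (42 − 73.125)² / 73.125 = 13.2481
  elongated: (10 − 12.1875)² / 12.1875 = 0.3926
χ² = 10.1171 + 13.2481 + 0.3926 = 23.7578 ≈ 23.758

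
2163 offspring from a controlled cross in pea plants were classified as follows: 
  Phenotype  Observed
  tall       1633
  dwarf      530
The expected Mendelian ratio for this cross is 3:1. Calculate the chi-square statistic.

The 3:1 ratio has 4 parts, so with N = 2163 the expected counts are:
  tall: 2163 × 3/4 = 1622.25
  dwarf: 2163 × 1/4 = 540.75
χ² = Σ (O − E)² / E
  tall: (1633 − 1622.25)² / 1622.25 = 0.0712
  dwarf: (530 − 540.75)² / 540.75 = 0.2137
χ² = 0.0712 + 0.2137 = 0.2849 ≈ 0.285

0.285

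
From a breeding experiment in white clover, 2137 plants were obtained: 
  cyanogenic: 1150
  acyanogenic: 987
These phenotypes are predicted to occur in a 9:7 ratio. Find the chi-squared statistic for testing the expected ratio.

5.154

The 9:7 ratio has 16 parts, so with N = 2137 the expected counts are:
  cyanogenic: 2137 × 9/16 = 1202.0625
  acyanogenic: 2137 × 7/16 = 934.9375
χ² = Σ (O − E)² / E
  cyanogenic: (1150 − 1202.0625)² / 1202.0625 = 2.2549
  acyanogenic: (987 − 934.9375)² / 934.9375 = 2.8991
χ² = 2.2549 + 2.8991 = 5.154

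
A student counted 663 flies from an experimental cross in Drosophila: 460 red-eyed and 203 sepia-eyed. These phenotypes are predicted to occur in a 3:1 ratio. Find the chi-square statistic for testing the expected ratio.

11.162

The 3:1 ratio has 4 parts, so with N = 663 the expected counts are:
  red-eyed: 663 × 3/4 = 497.25
  sepia-eyed: 663 × 1/4 = 165.75
χ² = Σ (O − E)² / E
  red-eyed: (460 − 497.25)² / 497.25 = 2.7905
  sepia-eyed: (203 − 165.75)² / 165.75 = 8.3714
χ² = 2.7905 + 8.3714 = 11.1619 ≈ 11.162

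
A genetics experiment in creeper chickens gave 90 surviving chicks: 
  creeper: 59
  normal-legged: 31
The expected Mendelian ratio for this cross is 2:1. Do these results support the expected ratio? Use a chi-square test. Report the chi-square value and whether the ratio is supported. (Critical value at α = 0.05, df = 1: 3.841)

Total ratio parts = 3. Expected numbers out of 90:
  creeper: 90 × 2/3 = 60
  normal-legged: 90 × 1/3 = 30
χ² = Σ (O − E)² / E
  creeper: (59 − 60)² / 60 = 0.0167
  normal-legged: (31 − 30)² / 30 = 0.0333
χ² = 0.0167 + 0.0333 = 0.050
Degrees of freedom = 2 − 1 = 1; critical value at α = 0.05 is 3.841.
Since 0.050 < 3.841, we fail to reject the null hypothesis — the data are consistent with the 2:1 ratio.

0.050; consistent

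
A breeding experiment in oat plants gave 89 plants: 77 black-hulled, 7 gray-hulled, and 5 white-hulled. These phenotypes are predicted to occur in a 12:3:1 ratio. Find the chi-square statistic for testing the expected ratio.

7.255

Under the 12:3:1 hypothesis (Σ ratio = 16, N = 89):
  black-hulled: 89 × 12/16 = 66.75
  gray-hulled: 89 × 3/16 = 16.6875
  white-hulled: 89 × 1/16 = 5.5625
χ² = Σ (O − E)² / E
  black-hulled: (77 − 66.75)² / 66.75 = 1.5740
  gray-hulled: (7 − 16.6875)² / 16.6875 = 5.6238
  white-hulled: (5 − 5.5625)² / 5.5625 = 0.0569
χ² = 1.5740 + 5.6238 + 0.0569 = 7.2547 ≈ 7.255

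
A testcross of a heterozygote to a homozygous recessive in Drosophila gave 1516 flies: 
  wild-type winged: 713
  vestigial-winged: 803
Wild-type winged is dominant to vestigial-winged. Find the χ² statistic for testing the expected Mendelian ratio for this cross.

5.343

A testcross of a heterozygote (Aa × aa) gives a 1:1 phenotypic ratio.
Expected counts for N = 1516 under a 1:1 ratio (total parts = 2):
  wild-type winged: 1516 × 1/2 = 758
  vestigial-winged: 1516 × 1/2 = 758
χ² = Σ (O − E)² / E
  wild-type winged: (713 − 758)² / 758 = 2.6715
  vestigial-winged: (803 − 758)² / 758 = 2.6715
χ² = 2.6715 + 2.6715 = 5.343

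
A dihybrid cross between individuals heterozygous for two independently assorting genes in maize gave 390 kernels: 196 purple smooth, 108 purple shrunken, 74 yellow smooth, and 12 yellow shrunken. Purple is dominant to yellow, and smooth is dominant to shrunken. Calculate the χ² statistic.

25.417

A dihybrid F₂ with independent assortment and complete dominance at both loci gives a 9:3:3:1 phenotypic ratio.
Under the 9:3:3:1 hypothesis (Σ ratio = 16, N = 390):
  purple smooth: 390 × 9/16 = 219.375
  purple shrunken: 390 × 3/16 = 73.125
  yellow smooth: 390 × 3/16 = 73.125
  yellow shrunken: 390 × 1/16 = 24.375
χ² = Σ (O − E)² / E
  purple smooth: (196 − 219.375)² / 219.375 = 2.4907
  purple shrunken: (108 − 73.125)² / 73.125 = 16.6327
  yellow smooth: (74 − 73.125)² / 73.125 = 0.0105
  yellow shrunken: (12 − 24.375)² / 24.375 = 6.2827
χ² = 2.4907 + 16.6327 + 0.0105 + 6.2827 = 25.4166 ≈ 25.417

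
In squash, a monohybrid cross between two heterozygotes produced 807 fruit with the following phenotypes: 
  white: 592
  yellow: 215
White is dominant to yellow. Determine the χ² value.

1.160

For a monohybrid cross between heterozygotes with complete dominance, the expected phenotypic ratio is 3:1.
Expected counts for N = 807 under a 3:1 ratio (total parts = 4):
  white: 807 × 3/4 = 605.25
  yellow: 807 × 1/4 = 201.75
χ² = Σ (O − E)² / E
  white: (592 − 605.25)² / 605.25 = 0.2901
  yellow: (215 − 201.75)² / 201.75 = 0.8702
χ² = 0.2901 + 0.8702 = 1.1603 ≈ 1.160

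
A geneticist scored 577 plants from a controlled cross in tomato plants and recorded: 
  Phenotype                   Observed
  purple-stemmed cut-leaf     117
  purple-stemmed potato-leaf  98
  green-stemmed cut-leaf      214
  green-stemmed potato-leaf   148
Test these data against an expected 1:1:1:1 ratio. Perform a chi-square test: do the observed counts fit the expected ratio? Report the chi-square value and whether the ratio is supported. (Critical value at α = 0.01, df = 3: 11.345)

Expected counts for N = 577 under a 1:1:1:1 ratio (total parts = 4):
  purple-stemmed cut-leaf: 577 × 1/4 = 144.25
  purple-stemmed potato-leaf: 577 × 1/4 = 144.25
  green-stemmed cut-leaf: 577 × 1/4 = 144.25
  green-stemmed potato-leaf: 577 × 1/4 = 144.25
χ² = Σ (O − E)² / E
  purple-stemmed cut-leaf: (117 − 144.25)² / 144.25 = 5.1477
  purple-stemmed potato-leaf: (98 − 144.25)² / 144.25 = 14.8289
  green-stemmed cut-leaf: (214 − 144.25)² / 144.25 = 33.7266
  green-stemmed potato-leaf: (148 − 144.25)² / 144.25 = 0.0975
χ² = 5.1477 + 14.8289 + 33.7266 + 0.0975 = 53.8007 ≈ 53.801
Degrees of freedom = 4 − 1 = 3; critical value at α = 0.01 is 11.345.
Since 53.801 > 11.345, we reject the null hypothesis — the data do not fit the 1:1:1:1 ratio.

53.801; not consistent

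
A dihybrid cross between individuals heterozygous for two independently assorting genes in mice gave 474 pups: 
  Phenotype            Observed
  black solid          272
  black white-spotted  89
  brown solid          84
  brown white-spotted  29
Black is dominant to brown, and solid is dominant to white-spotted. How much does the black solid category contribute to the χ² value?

0.108

A dihybrid F₂ with independent assortment and complete dominance at both loci gives a 9:3:3:1 phenotypic ratio.
Expected counts for N = 474 under a 9:3:3:1 ratio (total parts = 16):
  black solid: 474 × 9/16 = 266.625
  black white-spotted: 474 × 3/16 = 88.875
  brown solid: 474 × 3/16 = 88.875
  brown white-spotted: 474 × 1/16 = 29.625
Contribution of black solid: (272 − 266.625)² / 266.625 = 0.1084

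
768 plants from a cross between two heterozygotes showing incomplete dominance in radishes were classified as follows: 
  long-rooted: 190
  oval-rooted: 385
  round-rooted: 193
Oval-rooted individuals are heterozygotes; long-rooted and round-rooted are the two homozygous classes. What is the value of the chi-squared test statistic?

With incomplete dominance, a heterozygote × heterozygote cross gives a 1:2:1 phenotypic ratio.
The 1:2:1 ratio has 4 parts, so with N = 768 the expected counts are:
  long-rooted: 768 × 1/4 = 192
  oval-rooted: 768 × 2/4 = 384
  round-rooted: 768 × 1/4 = 192
χ² = Σ (O − E)² / E
  long-rooted: (190 − 192)² / 192 = 0.0208
  oval-rooted: (385 − 384)² / 384 = 0.0026
  round-rooted: (193 − 192)² / 192 = 0.0052
χ² = 0.0208 + 0.0026 + 0.0052 = 0.0286 ≈ 0.029

0.029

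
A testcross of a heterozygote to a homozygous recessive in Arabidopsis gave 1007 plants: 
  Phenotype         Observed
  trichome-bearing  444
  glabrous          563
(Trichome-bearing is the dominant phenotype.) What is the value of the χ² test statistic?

14.063

A testcross of a heterozygote (Aa × aa) gives a 1:1 phenotypic ratio.
Expected counts for N = 1007 under a 1:1 ratio (total parts = 2):
  trichome-bearing: 1007 × 1/2 = 503.5
  glabrous: 1007 × 1/2 = 503.5
χ² = Σ (O − E)² / E
  trichome-bearing: (444 − 503.5)² / 503.5 = 7.0313
  glabrous: (563 − 503.5)² / 503.5 = 7.0313
χ² = 7.0313 + 7.0313 = 14.0626 ≈ 14.063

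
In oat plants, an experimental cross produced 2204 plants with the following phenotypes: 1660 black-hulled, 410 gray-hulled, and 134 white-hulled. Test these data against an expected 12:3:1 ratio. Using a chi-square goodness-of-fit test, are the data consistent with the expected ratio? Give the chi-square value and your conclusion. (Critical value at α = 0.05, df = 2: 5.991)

0.157; consistent

Under the 12:3:1 hypothesis (Σ ratio = 16, N = 2204):
  black-hulled: 2204 × 12/16 = 1653
  gray-hulled: 2204 × 3/16 = 413.25
  white-hulled: 2204 × 1/16 = 137.75
χ² = Σ (O − E)² / E
  black-hulled: (1660 − 1653)² / 1653 = 0.0296
  gray-hulled: (410 − 413.25)² / 413.25 = 0.0256
  white-hulled: (134 − 137.75)² / 137.75 = 0.1021
χ² = 0.0296 + 0.0256 + 0.1021 = 0.1573 ≈ 0.157
Degrees of freedom = 3 − 1 = 2; critical value at α = 0.05 is 5.991.
Since 0.157 < 5.991, we fail to reject the null hypothesis — the data are consistent with the 12:3:1 ratio.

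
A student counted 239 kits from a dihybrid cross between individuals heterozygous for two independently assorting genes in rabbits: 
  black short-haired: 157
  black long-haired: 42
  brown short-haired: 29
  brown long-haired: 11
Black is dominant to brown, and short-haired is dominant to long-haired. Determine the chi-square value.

10.581

A dihybrid F₂ with independent assortment and complete dominance at both loci gives a 9:3:3:1 phenotypic ratio.
Expected counts for N = 239 under a 9:3:3:1 ratio (total parts = 16):
  black short-haired: 239 × 9/16 = 134.4375
  black long-haired: 239 × 3/16 = 44.8125
  brown short-haired: 239 × 3/16 = 44.8125
  brown long-haired: 239 × 1/16 = 14.9375
χ² = Σ (O − E)² / E
  black short-haired: (157 − 134.4375)² / 134.4375 = 3.7866
  black long-haired: (42 − 44.8125)² / 44.8125 = 0.1765
  brown short-haired: (29 − 44.8125)² / 44.8125 = 5.5796
  brown long-haired: (11 − 14.9375)² / 14.9375 = 1.0379
χ² = 3.7866 + 0.1765 + 5.5796 + 1.0379 = 10.5806 ≈ 10.581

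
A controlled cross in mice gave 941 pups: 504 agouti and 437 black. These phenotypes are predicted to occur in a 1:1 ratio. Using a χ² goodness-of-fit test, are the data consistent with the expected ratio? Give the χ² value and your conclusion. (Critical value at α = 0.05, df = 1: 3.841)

Under the 1:1 hypothesis (Σ ratio = 2, N = 941):
  agouti: 941 × 1/2 = 470.5
  black: 941 × 1/2 = 470.5
χ² = Σ (O − E)² / E
  agouti: (504 − 470.5)² / 470.5 = 2.3852
  black: (437 − 470.5)² / 470.5 = 2.3852
χ² = 2.3852 + 2.3852 = 4.7704 ≈ 4.770
Degrees of freedom = 2 − 1 = 1; critical value at α = 0.05 is 3.841.
Since 4.770 > 3.841, we reject the null hypothesis — the data do not fit the 1:1 ratio.

4.770; not consistent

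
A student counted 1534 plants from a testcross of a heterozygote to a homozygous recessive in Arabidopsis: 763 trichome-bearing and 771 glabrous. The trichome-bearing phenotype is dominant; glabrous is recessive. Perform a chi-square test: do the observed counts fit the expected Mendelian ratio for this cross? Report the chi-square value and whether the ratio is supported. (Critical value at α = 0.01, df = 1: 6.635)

0.042; consistent

A testcross of a heterozygote (Aa × aa) gives a 1:1 phenotypic ratio.
The 1:1 ratio has 2 parts, so with N = 1534 the expected counts are:
  trichome-bearing: 1534 × 1/2 = 767
  glabrous: 1534 × 1/2 = 767
χ² = Σ (O − E)² / E
  trichome-bearing: (763 − 767)² / 767 = 0.0209
  glabrous: (771 − 767)² / 767 = 0.0209
χ² = 0.0209 + 0.0209 = 0.0418 ≈ 0.042
Degrees of freedom = 2 − 1 = 1; critical value at α = 0.01 is 6.635.
Since 0.042 < 6.635, we fail to reject the null hypothesis — the data are consistent with the 1:1 ratio.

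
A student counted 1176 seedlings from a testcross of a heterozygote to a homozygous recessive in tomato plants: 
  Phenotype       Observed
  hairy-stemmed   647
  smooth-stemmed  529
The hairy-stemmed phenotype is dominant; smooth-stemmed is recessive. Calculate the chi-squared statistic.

A testcross of a heterozygote (Aa × aa) gives a 1:1 phenotypic ratio.
Total ratio parts = 2. Expected numbers out of 1176:
  hairy-stemmed: 1176 × 1/2 = 588
  smooth-stemmed: 1176 × 1/2 = 588
χ² = Σ (O − E)² / E
  hairy-stemmed: (647 − 588)² / 588 = 5.9201
  smooth-stemmed: (529 − 588)² / 588 = 5.9201
χ² = 5.9201 + 5.9201 = 11.8402 ≈ 11.840

11.840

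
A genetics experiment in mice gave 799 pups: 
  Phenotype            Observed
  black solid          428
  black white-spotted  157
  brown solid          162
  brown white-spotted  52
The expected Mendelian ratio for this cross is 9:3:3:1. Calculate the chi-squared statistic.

2.444

Expected counts for N = 799 under a 9:3:3:1 ratio (total parts = 16):
  black solid: 799 × 9/16 = 449.4375
  black white-spotted: 799 × 3/16 = 149.8125
  brown solid: 799 × 3/16 = 149.8125
  brown white-spotted: 799 × 1/16 = 49.9375
χ² = Σ (O − E)² / E
  black solid: (428 − 449.4375)² / 449.4375 = 1.0225
  black white-spotted: (157 − 149.8125)² / 149.8125 = 0.3448
  brown solid: (162 − 149.8125)² / 149.8125 = 0.9915
  brown white-spotted: (52 − 49.9375)² / 49.9375 = 0.0852
χ² = 1.0225 + 0.3448 + 0.9915 + 0.0852 = 2.444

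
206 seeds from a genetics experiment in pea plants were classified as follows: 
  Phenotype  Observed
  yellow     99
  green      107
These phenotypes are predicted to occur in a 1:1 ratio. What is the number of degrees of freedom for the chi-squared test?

A goodness-of-fit test with 2 phenotype classes has df = 2 − 1 = 1.

1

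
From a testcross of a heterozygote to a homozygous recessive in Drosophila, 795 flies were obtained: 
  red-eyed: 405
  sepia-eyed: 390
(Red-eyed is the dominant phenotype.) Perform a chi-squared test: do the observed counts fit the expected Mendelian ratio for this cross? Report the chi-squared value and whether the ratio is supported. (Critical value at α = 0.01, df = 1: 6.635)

A testcross of a heterozygote (Aa × aa) gives a 1:1 phenotypic ratio.
Expected counts for N = 795 under a 1:1 ratio (total parts = 2):
  red-eyed: 795 × 1/2 = 397.5
  sepia-eyed: 795 × 1/2 = 397.5
χ² = Σ (O − E)² / E
  red-eyed: (405 − 397.5)² / 397.5 = 0.1415
  sepia-eyed: (390 − 397.5)² / 397.5 = 0.1415
χ² = 0.1415 + 0.1415 = 0.283
Degrees of freedom = 2 − 1 = 1; critical value at α = 0.01 is 6.635.
Since 0.283 < 6.635, we fail to reject the null hypothesis — the data are consistent with the 1:1 ratio.

0.283; consistent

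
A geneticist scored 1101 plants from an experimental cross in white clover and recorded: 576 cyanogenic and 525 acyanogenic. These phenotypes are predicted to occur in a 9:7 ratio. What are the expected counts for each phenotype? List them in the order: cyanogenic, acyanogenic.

619.3125, 481.6875

Under the 9:7 hypothesis (Σ ratio = 16, N = 1101):
  cyanogenic: 1101 × 9/16 = 619.3125
  acyanogenic: 1101 × 7/16 = 481.6875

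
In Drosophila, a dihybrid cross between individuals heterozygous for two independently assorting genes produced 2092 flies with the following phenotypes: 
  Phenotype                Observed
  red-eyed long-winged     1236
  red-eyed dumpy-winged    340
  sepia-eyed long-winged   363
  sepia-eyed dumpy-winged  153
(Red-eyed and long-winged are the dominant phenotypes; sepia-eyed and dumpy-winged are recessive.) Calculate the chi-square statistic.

15.911

A dihybrid F₂ with independent assortment and complete dominance at both loci gives a 9:3:3:1 phenotypic ratio.
Total ratio parts = 16. Expected numbers out of 2092:
  red-eyed long-winged: 2092 × 9/16 = 1176.75
  red-eyed dumpy-winged: 2092 × 3/16 = 392.25
  sepia-eyed long-winged: 2092 × 3/16 = 392.25
  sepia-eyed dumpy-winged: 2092 × 1/16 = 130.75
χ² = Σ (O − E)² / E
  red-eyed long-winged: (1236 − 1176.75)² / 1176.75 = 2.9833
  red-eyed dumpy-winged: (340 − 392.25)² / 392.25 = 6.9600
  sepia-eyed long-winged: (363 − 392.25)² / 392.25 = 2.1812
  sepia-eyed dumpy-winged: (153 − 130.75)² / 130.75 = 3.7863
χ² = 2.9833 + 6.9600 + 2.1812 + 3.7863 = 15.9108 ≈ 15.911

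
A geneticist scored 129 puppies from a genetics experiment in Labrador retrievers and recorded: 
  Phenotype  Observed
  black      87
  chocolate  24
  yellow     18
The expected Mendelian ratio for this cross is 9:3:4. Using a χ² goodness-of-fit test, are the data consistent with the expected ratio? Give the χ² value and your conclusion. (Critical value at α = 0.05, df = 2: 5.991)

9.171; not consistent

Expected counts for N = 129 under a 9:3:4 ratio (total parts = 16):
  black: 129 × 9/16 = 72.5625
  chocolate: 129 × 3/16 = 24.1875
  yellow: 129 × 4/16 = 32.25
χ² = Σ (O − E)² / E
  black: (87 − 72.5625)² / 72.5625 = 2.8726
  chocolate: (24 − 24.1875)² / 24.1875 = 0.0015
  yellow: (18 − 32.25)² / 32.25 = 6.2965
χ² = 2.8726 + 0.0015 + 6.2965 = 9.1706 ≈ 9.171
Degrees of freedom = 3 − 1 = 2; critical value at α = 0.05 is 5.991.
Since 9.171 > 5.991, we reject the null hypothesis — the data do not fit the 9:3:4 ratio.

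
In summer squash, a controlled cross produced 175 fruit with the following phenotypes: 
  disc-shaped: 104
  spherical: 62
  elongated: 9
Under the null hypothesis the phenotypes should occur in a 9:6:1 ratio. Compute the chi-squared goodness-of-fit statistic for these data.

Total ratio parts = 16. Expected numbers out of 175:
  disc-shaped: 175 × 9/16 = 98.4375
  spherical: 175 × 6/16 = 65.625
  elongated: 175 × 1/16 = 10.9375
χ² = Σ (O − E)² / E
  disc-shaped: (104 − 98.4375)² / 98.4375 = 0.3143
  spherical: (62 − 65.625)² / 65.625 = 0.2002
  elongated: (9 − 10.9375)² / 10.9375 = 0.3432
χ² = 0.3143 + 0.2002 + 0.3432 = 0.8577 ≈ 0.858

0.858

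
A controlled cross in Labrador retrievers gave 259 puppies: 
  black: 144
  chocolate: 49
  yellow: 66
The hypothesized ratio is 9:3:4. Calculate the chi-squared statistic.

The 9:3:4 ratio has 16 parts, so with N = 259 the expected counts are:
  black: 259 × 9/16 = 145.6875
  chocolate: 259 × 3/16 = 48.5625
  yellow: 259 × 4/16 = 64.75
χ² = Σ (O − E)² / E
  black: (144 − 145.6875)² / 145.6875 = 0.0195
  chocolate: (49 − 48.5625)² / 48.5625 = 0.0039
  yellow: (66 − 64.75)² / 64.75 = 0.0241
χ² = 0.0195 + 0.0039 + 0.0241 = 0.0475 ≈ 0.048

0.048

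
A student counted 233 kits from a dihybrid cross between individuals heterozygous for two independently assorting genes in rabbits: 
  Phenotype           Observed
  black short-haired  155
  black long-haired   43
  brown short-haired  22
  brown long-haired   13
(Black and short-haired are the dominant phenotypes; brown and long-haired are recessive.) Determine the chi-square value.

A dihybrid F₂ with independent assortment and complete dominance at both loci gives a 9:3:3:1 phenotypic ratio.
The 9:3:3:1 ratio has 16 parts, so with N = 233 the expected counts are:
  black short-haired: 233 × 9/16 = 131.0625
  black long-haired: 233 × 3/16 = 43.6875
  brown short-haired: 233 × 3/16 = 43.6875
  brown long-haired: 233 × 1/16 = 14.5625
χ² = Σ (O − E)² / E
  black short-haired: (155 − 131.0625)² / 131.0625 = 4.3720
  black long-haired: (43 − 43.6875)² / 43.6875 = 0.0108
  brown short-haired: (22 − 43.6875)² / 43.6875 = 10.7662
  brown long-haired: (13 − 14.5625)² / 14.5625 = 0.1677
χ² = 4.3720 + 0.0108 + 10.7662 + 0.1677 = 15.3167 ≈ 15.317

15.317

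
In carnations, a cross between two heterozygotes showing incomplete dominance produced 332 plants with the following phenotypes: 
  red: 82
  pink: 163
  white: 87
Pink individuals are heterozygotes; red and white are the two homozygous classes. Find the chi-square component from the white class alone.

With incomplete dominance, a heterozygote × heterozygote cross gives a 1:2:1 phenotypic ratio.
Expected counts for N = 332 under a 1:2:1 ratio (total parts = 4):
  red: 332 × 1/4 = 83
  pink: 332 × 2/4 = 166
  white: 332 × 1/4 = 83
Contribution of white: (87 − 83)² / 83 = 0.1928

0.193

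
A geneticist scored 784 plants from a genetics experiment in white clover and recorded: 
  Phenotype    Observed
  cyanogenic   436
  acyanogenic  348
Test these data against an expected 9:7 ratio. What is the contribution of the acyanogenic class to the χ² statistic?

The 9:7 ratio has 16 parts, so with N = 784 the expected counts are:
  cyanogenic: 784 × 9/16 = 441
  acyanogenic: 784 × 7/16 = 343
Contribution of acyanogenic: (348 − 343)² / 343 = 0.0729

0.073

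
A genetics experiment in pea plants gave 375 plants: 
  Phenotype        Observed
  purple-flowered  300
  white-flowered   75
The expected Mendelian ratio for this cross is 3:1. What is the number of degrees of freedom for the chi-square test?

A goodness-of-fit test with 2 phenotype classes has df = 2 − 1 = 1.

1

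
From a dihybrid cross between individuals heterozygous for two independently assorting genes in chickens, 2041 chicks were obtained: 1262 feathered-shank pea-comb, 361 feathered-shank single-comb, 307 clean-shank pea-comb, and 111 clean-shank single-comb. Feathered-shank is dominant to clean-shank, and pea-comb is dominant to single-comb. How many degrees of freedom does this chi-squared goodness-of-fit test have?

A dihybrid F₂ with independent assortment and complete dominance at both loci gives a 9:3:3:1 phenotypic ratio.
A goodness-of-fit test with 4 phenotype classes has df = 4 − 1 = 3.

3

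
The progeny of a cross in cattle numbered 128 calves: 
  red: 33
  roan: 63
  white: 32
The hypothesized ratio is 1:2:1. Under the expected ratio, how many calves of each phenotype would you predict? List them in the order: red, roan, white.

32, 64, 32

Expected counts for N = 128 under a 1:2:1 ratio (total parts = 4):
  red: 128 × 1/4 = 32
  roan: 128 × 2/4 = 64
  white: 128 × 1/4 = 32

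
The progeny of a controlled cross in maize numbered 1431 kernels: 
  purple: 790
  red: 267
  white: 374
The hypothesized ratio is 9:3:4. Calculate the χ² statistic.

The 9:3:4 ratio has 16 parts, so with N = 1431 the expected counts are:
  purple: 1431 × 9/16 = 804.9375
  red: 1431 × 3/16 = 268.3125
  white: 1431 × 4/16 = 357.75
χ² = Σ (O − E)² / E
  purple: (790 − 804.9375)² / 804.9375 = 0.2772
  red: (267 − 268.3125)² / 268.3125 = 0.0064
  white: (374 − 357.75)² / 357.75 = 0.7381
χ² = 0.2772 + 0.0064 + 0.7381 = 1.0217 ≈ 1.022

1.022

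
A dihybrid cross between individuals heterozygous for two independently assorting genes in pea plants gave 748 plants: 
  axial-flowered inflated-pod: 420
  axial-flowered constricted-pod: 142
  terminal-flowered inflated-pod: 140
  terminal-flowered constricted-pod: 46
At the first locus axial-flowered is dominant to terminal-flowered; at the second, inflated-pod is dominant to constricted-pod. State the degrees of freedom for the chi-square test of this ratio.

A dihybrid F₂ with independent assortment and complete dominance at both loci gives a 9:3:3:1 phenotypic ratio.
A goodness-of-fit test with 4 phenotype classes has df = 4 − 1 = 3.

3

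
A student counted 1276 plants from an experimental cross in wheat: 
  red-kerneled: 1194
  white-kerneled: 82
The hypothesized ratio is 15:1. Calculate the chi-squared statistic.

0.068

Total ratio parts = 16. Expected numbers out of 1276:
  red-kerneled: 1276 × 15/16 = 1196.25
  white-kerneled: 1276 × 1/16 = 79.75
χ² = Σ (O − E)² / E
  red-kerneled: (1194 − 1196.25)² / 1196.25 = 0.0042
  white-kerneled: (82 − 79.75)² / 79.75 = 0.0635
χ² = 0.0042 + 0.0635 = 0.0677 ≈ 0.068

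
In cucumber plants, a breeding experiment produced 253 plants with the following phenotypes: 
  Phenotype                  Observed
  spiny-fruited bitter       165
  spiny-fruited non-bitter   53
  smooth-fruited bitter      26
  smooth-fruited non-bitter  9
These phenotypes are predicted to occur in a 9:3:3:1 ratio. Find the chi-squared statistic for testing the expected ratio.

The 9:3:3:1 ratio has 16 parts, so with N = 253 the expected counts are:
  spiny-fruited bitter: 253 × 9/16 = 142.3125
  spiny-fruited non-bitter: 253 × 3/16 = 47.4375
  smooth-fruited bitter: 253 × 3/16 = 47.4375
  smooth-fruited non-bitter: 253 × 1/16 = 15.8125
χ² = Σ (O − E)² / E
  spiny-fruited bitter: (165 − 142.3125)² / 142.3125 = 3.6168
  spiny-fruited non-bitter: (53 − 47.4375)² / 47.4375 = 0.6523
  smooth-fruited bitter: (26 − 47.4375)² / 47.4375 = 9.6878
  smooth-fruited non-bitter: (9 − 15.8125)² / 15.8125 = 2.9350
χ² = 3.6168 + 0.6523 + 9.6878 + 2.9350 = 16.8919 ≈ 16.892

16.892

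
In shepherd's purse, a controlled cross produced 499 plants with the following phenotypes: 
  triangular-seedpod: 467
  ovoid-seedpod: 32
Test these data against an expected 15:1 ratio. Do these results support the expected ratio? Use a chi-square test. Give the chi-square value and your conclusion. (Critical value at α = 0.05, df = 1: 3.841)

Total ratio parts = 16. Expected numbers out of 499:
  triangular-seedpod: 499 × 15/16 = 467.8125
  ovoid-seedpod: 499 × 1/16 = 31.1875
χ² = Σ (O − E)² / E
  triangular-seedpod: (467 − 467.8125)² / 467.8125 = 0.0014
  ovoid-seedpod: (32 − 31.1875)² / 31.1875 = 0.0212
χ² = 0.0014 + 0.0212 = 0.0226 ≈ 0.023
Degrees of freedom = 2 − 1 = 1; critical value at α = 0.05 is 3.841.
Since 0.023 < 3.841, we fail to reject the null hypothesis — the data are consistent with the 15:1 ratio.

0.023; consistent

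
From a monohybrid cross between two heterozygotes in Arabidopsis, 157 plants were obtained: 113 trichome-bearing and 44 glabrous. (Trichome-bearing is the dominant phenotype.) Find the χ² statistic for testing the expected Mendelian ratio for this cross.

0.766

For a monohybrid cross between heterozygotes with complete dominance, the expected phenotypic ratio is 3:1.
The 3:1 ratio has 4 parts, so with N = 157 the expected counts are:
  trichome-bearing: 157 × 3/4 = 117.75
  glabrous: 157 × 1/4 = 39.25
χ² = Σ (O − E)² / E
  trichome-bearing: (113 − 117.75)² / 117.75 = 0.1916
  glabrous: (44 − 39.25)² / 39.25 = 0.5748
χ² = 0.1916 + 0.5748 = 0.7664 ≈ 0.766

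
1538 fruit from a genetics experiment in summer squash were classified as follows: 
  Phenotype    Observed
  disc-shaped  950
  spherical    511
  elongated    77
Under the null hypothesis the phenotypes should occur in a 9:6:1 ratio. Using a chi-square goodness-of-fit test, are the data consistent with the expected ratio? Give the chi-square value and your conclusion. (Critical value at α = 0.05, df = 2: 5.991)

Expected counts for N = 1538 under a 9:6:1 ratio (total parts = 16):
  disc-shaped: 1538 × 9/16 = 865.125
  spherical: 1538 × 6/16 = 576.75
  elongated: 1538 × 1/16 = 96.125
χ² = Σ (O − E)² / E
  disc-shaped: (950 − 865.125)² / 865.125 = 8.3268
  spherical: (511 − 576.75)² / 576.75 = 7.4956
  elongated: (77 − 96.125)² / 96.125 = 3.8051
χ² = 8.3268 + 7.4956 + 3.8051 = 19.6275 ≈ 19.628
Degrees of freedom = 3 − 1 = 2; critical value at α = 0.05 is 5.991.
Since 19.628 > 5.991, we reject the null hypothesis — the data do not fit the 9:6:1 ratio.

19.628; not consistent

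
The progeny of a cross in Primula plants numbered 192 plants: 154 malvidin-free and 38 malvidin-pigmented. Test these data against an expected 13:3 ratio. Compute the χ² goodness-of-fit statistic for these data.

Expected counts for N = 192 under a 13:3 ratio (total parts = 16):
  malvidin-free: 192 × 13/16 = 156
  malvidin-pigmented: 192 × 3/16 = 36
χ² = Σ (O − E)² / E
  malvidin-free: (154 − 156)² / 156 = 0.0256
  malvidin-pigmented: (38 − 36)² / 36 = 0.1111
χ² = 0.0256 + 0.1111 = 0.1367 ≈ 0.137

0.137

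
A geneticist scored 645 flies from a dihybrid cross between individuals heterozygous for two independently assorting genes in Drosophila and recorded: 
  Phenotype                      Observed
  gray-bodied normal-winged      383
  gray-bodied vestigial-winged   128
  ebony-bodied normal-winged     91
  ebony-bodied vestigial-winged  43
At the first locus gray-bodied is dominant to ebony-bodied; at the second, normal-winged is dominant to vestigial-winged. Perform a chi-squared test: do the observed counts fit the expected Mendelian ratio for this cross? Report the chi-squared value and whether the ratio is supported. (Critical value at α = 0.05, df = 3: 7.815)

A dihybrid F₂ with independent assortment and complete dominance at both loci gives a 9:3:3:1 phenotypic ratio.
The 9:3:3:1 ratio has 16 parts, so with N = 645 the expected counts are:
  gray-bodied normal-winged: 645 × 9/16 = 362.8125
  gray-bodied vestigial-winged: 645 × 3/16 = 120.9375
  ebony-bodied normal-winged: 645 × 3/16 = 120.9375
  ebony-bodied vestigial-winged: 645 × 1/16 = 40.3125
χ² = Σ (O − E)² / E
  gray-bodied normal-winged: (383 − 362.8125)² / 362.8125 = 1.1233
  gray-bodied vestigial-winged: (128 − 120.9375)² / 120.9375 = 0.4124
  ebony-bodied normal-winged: (91 − 120.9375)² / 120.9375 = 7.4109
  ebony-bodied vestigial-winged: (43 − 40.3125)² / 40.3125 = 0.1792
χ² = 1.1233 + 0.4124 + 7.4109 + 0.1792 = 9.1258 ≈ 9.126
Degrees of freedom = 4 − 1 = 3; critical value at α = 0.05 is 7.815.
Since 9.126 > 7.815, we reject the null hypothesis — the data do not fit the 9:3:3:1 ratio.

9.126; not consistent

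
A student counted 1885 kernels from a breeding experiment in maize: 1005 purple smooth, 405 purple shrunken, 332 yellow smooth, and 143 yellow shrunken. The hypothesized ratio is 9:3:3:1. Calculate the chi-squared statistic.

Under the 9:3:3:1 hypothesis (Σ ratio = 16, N = 1885):
  purple smooth: 1885 × 9/16 = 1060.3125
  purple shrunken: 1885 × 3/16 = 353.4375
  yellow smooth: 1885 × 3/16 = 353.4375
  yellow shrunken: 1885 × 1/16 = 117.8125
χ² = Σ (O − E)² / E
  purple smooth: (1005 − 1060.3125)² / 1060.3125 = 2.8854
  purple shrunken: (405 − 353.4375)² / 353.4375 = 7.5224
  yellow smooth: (332 − 353.4375)² / 353.4375 = 1.3003
  yellow shrunken: (143 − 117.8125)² / 117.8125 = 5.3849
χ² = 2.8854 + 7.5224 + 1.3003 + 5.3849 = 17.093

17.093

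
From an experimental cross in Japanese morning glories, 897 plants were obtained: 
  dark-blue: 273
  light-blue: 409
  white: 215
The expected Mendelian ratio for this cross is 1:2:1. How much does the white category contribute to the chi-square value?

0.382

The 1:2:1 ratio has 4 parts, so with N = 897 the expected counts are:
  dark-blue: 897 × 1/4 = 224.25
  light-blue: 897 × 2/4 = 448.5
  white: 897 × 1/4 = 224.25
Contribution of white: (215 − 224.25)² / 224.25 = 0.3815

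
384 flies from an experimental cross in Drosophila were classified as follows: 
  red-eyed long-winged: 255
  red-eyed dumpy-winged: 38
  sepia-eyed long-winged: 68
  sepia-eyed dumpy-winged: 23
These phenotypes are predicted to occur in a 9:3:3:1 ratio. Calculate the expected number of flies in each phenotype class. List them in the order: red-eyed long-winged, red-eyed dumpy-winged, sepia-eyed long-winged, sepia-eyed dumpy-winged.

Expected counts for N = 384 under a 9:3:3:1 ratio (total parts = 16):
  red-eyed long-winged: 384 × 9/16 = 216
  red-eyed dumpy-winged: 384 × 3/16 = 72
  sepia-eyed long-winged: 384 × 3/16 = 72
  sepia-eyed dumpy-winged: 384 × 1/16 = 24

216, 72, 72, 24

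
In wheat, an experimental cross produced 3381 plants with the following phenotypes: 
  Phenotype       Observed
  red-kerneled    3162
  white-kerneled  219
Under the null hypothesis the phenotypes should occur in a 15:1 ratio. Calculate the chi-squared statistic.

0.298

Under the 15:1 hypothesis (Σ ratio = 16, N = 3381):
  red-kerneled: 3381 × 15/16 = 3169.6875
  white-kerneled: 3381 × 1/16 = 211.3125
χ² = Σ (O − E)² / E
  red-kerneled: (3162 − 3169.6875)² / 3169.6875 = 0.0186
  white-kerneled: (219 − 211.3125)² / 211.3125 = 0.2797
χ² = 0.0186 + 0.2797 = 0.2983 ≈ 0.298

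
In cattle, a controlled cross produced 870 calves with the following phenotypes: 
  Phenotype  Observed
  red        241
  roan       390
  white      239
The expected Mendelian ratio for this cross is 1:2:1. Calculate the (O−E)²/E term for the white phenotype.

2.125

Expected counts for N = 870 under a 1:2:1 ratio (total parts = 4):
  red: 870 × 1/4 = 217.5
  roan: 870 × 2/4 = 435
  white: 870 × 1/4 = 217.5
Contribution of white: (239 − 217.5)² / 217.5 = 2.1253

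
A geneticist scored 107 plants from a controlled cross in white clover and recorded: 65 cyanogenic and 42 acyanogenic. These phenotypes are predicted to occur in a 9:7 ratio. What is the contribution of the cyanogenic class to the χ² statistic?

0.385

Under the 9:7 hypothesis (Σ ratio = 16, N = 107):
  cyanogenic: 107 × 9/16 = 60.1875
  acyanogenic: 107 × 7/16 = 46.8125
Contribution of cyanogenic: (65 − 60.1875)² / 60.1875 = 0.3848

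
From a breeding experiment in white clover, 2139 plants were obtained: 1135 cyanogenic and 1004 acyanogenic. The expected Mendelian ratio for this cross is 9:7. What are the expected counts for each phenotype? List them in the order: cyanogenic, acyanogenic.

Under the 9:7 hypothesis (Σ ratio = 16, N = 2139):
  cyanogenic: 2139 × 9/16 = 1203.1875
  acyanogenic: 2139 × 7/16 = 935.8125

1203.1875, 935.8125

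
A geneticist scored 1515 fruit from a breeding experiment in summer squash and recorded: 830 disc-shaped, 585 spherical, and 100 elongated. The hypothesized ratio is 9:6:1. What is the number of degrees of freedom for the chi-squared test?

2

A goodness-of-fit test with 3 phenotype classes has df = 3 − 1 = 2.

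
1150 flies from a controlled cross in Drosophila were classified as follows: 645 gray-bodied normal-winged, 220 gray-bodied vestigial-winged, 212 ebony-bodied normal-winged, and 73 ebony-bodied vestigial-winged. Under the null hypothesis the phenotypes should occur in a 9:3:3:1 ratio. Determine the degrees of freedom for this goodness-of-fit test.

3

A goodness-of-fit test with 4 phenotype classes has df = 4 − 1 = 3.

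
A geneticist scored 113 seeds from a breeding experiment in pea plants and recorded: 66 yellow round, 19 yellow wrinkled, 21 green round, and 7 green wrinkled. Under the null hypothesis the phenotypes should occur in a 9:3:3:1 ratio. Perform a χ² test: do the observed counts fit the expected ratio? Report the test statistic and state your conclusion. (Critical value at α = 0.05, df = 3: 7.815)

0.322; consistent

Total ratio parts = 16. Expected numbers out of 113:
  yellow round: 113 × 9/16 = 63.5625
  yellow wrinkled: 113 × 3/16 = 21.1875
  green round: 113 × 3/16 = 21.1875
  green wrinkled: 113 × 1/16 = 7.0625
χ² = Σ (O − E)² / E
  yellow round: (66 − 63.5625)² / 63.5625 = 0.0935
  yellow wrinkled: (19 − 21.1875)² / 21.1875 = 0.2258
  green round: (21 − 21.1875)² / 21.1875 = 0.0017
  green wrinkled: (7 − 7.0625)² / 7.0625 = 0.0006
χ² = 0.0935 + 0.2258 + 0.0017 + 0.0006 = 0.3216 ≈ 0.322
Degrees of freedom = 4 − 1 = 3; critical value at α = 0.05 is 7.815.
Since 0.322 < 7.815, we fail to reject the null hypothesis — the data are consistent with the 9:3:3:1 ratio.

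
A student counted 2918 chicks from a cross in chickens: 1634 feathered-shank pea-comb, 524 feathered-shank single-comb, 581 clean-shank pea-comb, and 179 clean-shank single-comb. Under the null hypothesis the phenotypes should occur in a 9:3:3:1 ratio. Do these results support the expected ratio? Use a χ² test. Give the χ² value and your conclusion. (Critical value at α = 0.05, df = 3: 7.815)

3.170; consistent

The 9:3:3:1 ratio has 16 parts, so with N = 2918 the expected counts are:
  feathered-shank pea-comb: 2918 × 9/16 = 1641.375
  feathered-shank single-comb: 2918 × 3/16 = 547.125
  clean-shank pea-comb: 2918 × 3/16 = 547.125
  clean-shank single-comb: 2918 × 1/16 = 182.375
χ² = Σ (O − E)² / E
  feathered-shank pea-comb: (1634 − 1641.375)² / 1641.375 = 0.0331
  feathered-shank single-comb: (524 − 547.125)² / 547.125 = 0.9774
  clean-shank pea-comb: (581 − 547.125)² / 547.125 = 2.0974
  clean-shank single-comb: (179 − 182.375)² / 182.375 = 0.0625
χ² = 0.0331 + 0.9774 + 2.0974 + 0.0625 = 3.1704 ≈ 3.170
Degrees of freedom = 4 − 1 = 3; critical value at α = 0.05 is 7.815.
Since 3.170 < 7.815, we fail to reject the null hypothesis — the data are consistent with the 9:3:3:1 ratio.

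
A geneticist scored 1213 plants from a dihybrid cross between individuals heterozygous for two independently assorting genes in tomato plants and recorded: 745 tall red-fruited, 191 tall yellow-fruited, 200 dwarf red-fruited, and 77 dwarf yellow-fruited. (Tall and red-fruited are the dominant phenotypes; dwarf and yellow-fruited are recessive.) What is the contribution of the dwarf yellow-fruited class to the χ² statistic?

A dihybrid F₂ with independent assortment and complete dominance at both loci gives a 9:3:3:1 phenotypic ratio.
Total ratio parts = 16. Expected numbers out of 1213:
  tall red-fruited: 1213 × 9/16 = 682.3125
  tall yellow-fruited: 1213 × 3/16 = 227.4375
  dwarf red-fruited: 1213 × 3/16 = 227.4375
  dwarf yellow-fruited: 1213 × 1/16 = 75.8125
Contribution of dwarf yellow-fruited: (77 − 75.8125)² / 75.8125 = 0.0186

0.019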